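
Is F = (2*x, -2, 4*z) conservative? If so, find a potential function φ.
Yes, F is conservative. φ = x**2 - 2*y + 2*z**2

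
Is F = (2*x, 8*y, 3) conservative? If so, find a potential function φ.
Yes, F is conservative. φ = x**2 + 4*y**2 + 3*z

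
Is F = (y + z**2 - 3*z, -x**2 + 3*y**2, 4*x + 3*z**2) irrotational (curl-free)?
No, ∇×F = (0, 2*z - 7, -2*x - 1)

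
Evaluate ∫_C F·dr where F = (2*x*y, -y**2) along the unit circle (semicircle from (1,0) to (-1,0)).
0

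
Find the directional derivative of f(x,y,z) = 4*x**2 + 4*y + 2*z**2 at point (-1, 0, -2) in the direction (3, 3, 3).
-4*sqrt(3)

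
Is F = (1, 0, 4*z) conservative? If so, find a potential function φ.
Yes, F is conservative. φ = x + 2*z**2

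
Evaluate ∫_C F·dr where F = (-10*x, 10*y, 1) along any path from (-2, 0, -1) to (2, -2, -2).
19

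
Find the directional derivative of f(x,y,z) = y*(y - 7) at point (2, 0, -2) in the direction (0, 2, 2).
-7*sqrt(2)/2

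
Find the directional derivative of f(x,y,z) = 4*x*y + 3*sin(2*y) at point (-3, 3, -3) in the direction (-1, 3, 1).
6*sqrt(11)*(-8 + 3*cos(6))/11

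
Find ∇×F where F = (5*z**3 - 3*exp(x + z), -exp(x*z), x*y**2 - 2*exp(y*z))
(2*x*y + x*exp(x*z) - 2*z*exp(y*z), -y**2 + 15*z**2 - 3*exp(x + z), -z*exp(x*z))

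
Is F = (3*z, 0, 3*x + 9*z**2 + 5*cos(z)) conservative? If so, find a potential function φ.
Yes, F is conservative. φ = 3*x*z + 3*z**3 + 5*sin(z)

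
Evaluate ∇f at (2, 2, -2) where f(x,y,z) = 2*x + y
(2, 1, 0)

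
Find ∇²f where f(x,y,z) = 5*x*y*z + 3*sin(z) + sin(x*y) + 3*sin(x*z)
-x**2*sin(x*y) - 3*x**2*sin(x*z) - y**2*sin(x*y) - 3*z**2*sin(x*z) - 3*sin(z)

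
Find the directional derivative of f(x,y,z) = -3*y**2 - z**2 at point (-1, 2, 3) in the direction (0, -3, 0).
12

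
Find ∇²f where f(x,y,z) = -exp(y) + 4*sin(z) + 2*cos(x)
-exp(y) - 4*sin(z) - 2*cos(x)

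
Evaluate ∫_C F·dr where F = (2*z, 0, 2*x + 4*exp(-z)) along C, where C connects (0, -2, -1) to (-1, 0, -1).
2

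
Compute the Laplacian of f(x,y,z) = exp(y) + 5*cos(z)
exp(y) - 5*cos(z)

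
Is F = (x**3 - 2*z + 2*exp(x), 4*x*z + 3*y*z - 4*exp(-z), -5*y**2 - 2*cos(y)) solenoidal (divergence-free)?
No, ∇·F = 3*x**2 + 3*z + 2*exp(x)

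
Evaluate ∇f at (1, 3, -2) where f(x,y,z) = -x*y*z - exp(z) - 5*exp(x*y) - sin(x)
(-15*exp(3) - cos(1) + 6, 2 - 5*exp(3), -3 - exp(-2))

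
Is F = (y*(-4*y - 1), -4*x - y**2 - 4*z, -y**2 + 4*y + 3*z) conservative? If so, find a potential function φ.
No, ∇×F = (8 - 2*y, 0, 8*y - 3) ≠ 0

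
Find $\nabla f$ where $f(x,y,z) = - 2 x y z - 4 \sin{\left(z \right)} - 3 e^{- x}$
(-2*y*z + 3*exp(-x), -2*x*z, -2*x*y - 4*cos(z))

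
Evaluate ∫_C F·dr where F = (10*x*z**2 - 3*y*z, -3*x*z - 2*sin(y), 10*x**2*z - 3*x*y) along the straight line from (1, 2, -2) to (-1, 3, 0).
-32 + 2*cos(3) - 2*cos(2)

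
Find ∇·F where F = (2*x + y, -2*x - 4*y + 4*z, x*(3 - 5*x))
-2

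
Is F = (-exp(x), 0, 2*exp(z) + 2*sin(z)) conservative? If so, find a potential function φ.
Yes, F is conservative. φ = -exp(x) + 2*exp(z) - 2*cos(z)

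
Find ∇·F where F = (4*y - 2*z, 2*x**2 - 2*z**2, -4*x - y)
0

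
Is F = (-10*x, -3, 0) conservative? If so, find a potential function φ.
Yes, F is conservative. φ = -5*x**2 - 3*y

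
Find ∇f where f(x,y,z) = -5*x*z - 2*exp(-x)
(-5*z + 2*exp(-x), 0, -5*x)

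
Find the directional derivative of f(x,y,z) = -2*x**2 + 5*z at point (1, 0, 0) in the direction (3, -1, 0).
-6*sqrt(10)/5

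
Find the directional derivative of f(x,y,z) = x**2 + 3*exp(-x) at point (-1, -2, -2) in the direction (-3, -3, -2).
3*sqrt(22)*(2 + 3*E)/22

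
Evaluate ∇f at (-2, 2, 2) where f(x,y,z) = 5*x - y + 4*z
(5, -1, 4)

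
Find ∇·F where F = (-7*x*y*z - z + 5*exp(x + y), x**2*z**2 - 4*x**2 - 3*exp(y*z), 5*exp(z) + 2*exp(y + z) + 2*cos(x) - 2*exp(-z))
((-7*y*z - 3*z*exp(y*z) + 5*exp(z) + 5*exp(x + y) + 2*exp(y + z))*exp(z) + 2)*exp(-z)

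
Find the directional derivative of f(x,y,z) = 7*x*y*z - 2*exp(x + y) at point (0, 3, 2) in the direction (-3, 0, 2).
6*sqrt(13)*(-21 + exp(3))/13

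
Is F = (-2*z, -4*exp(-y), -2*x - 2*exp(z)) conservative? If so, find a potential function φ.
Yes, F is conservative. φ = -2*x*z - 2*exp(z) + 4*exp(-y)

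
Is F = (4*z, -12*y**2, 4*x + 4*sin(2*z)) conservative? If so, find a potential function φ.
Yes, F is conservative. φ = 4*x*z - 4*y**3 - 2*cos(2*z)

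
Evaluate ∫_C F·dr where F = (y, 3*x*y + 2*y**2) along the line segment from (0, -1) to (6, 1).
22/3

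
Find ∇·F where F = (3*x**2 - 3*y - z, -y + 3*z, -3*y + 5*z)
6*x + 4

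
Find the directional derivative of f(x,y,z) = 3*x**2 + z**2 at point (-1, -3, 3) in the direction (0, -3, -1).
-3*sqrt(10)/5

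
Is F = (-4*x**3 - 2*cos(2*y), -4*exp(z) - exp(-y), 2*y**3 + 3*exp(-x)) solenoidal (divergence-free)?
No, ∇·F = -12*x**2 + exp(-y)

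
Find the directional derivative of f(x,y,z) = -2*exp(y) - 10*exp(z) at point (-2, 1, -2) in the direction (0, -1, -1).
sqrt(2)*(5 + exp(3))*exp(-2)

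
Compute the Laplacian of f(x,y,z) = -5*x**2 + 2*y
-10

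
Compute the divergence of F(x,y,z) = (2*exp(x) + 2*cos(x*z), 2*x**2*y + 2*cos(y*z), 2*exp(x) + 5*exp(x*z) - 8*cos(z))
2*x**2 + 5*x*exp(x*z) - 2*z*sin(x*z) - 2*z*sin(y*z) + 2*exp(x) + 8*sin(z)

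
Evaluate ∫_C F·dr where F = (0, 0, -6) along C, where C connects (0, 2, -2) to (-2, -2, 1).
-18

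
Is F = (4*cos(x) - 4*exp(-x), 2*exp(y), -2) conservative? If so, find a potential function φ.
Yes, F is conservative. φ = -2*z + 2*exp(y) + 4*sin(x) + 4*exp(-x)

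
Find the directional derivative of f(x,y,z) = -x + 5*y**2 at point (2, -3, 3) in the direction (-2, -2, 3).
62*sqrt(17)/17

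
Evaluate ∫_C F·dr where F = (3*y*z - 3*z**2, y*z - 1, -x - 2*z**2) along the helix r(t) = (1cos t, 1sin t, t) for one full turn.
pi*(-32*pi**2 - 90*pi - 3)/6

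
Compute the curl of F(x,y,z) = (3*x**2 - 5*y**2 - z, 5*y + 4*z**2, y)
(1 - 8*z, -1, 10*y)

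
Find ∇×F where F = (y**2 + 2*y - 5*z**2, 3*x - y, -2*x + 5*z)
(0, 2 - 10*z, 1 - 2*y)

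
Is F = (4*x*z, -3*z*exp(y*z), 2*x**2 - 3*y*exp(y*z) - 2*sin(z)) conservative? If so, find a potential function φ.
Yes, F is conservative. φ = 2*x**2*z - 3*exp(y*z) + 2*cos(z)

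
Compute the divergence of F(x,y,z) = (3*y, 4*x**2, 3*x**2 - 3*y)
0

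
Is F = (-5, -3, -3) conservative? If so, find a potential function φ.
Yes, F is conservative. φ = -5*x - 3*y - 3*z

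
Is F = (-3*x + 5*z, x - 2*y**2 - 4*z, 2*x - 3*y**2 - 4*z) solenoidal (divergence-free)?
No, ∇·F = -4*y - 7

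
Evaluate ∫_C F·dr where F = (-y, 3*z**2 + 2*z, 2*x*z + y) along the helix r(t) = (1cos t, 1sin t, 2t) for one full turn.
49*pi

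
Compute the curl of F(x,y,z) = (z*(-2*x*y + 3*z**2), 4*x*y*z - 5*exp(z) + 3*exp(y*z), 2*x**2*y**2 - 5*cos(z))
(4*x**2*y - 4*x*y - 3*y*exp(y*z) + 5*exp(z), -4*x*y**2 - 2*x*y + 9*z**2, 2*z*(x + 2*y))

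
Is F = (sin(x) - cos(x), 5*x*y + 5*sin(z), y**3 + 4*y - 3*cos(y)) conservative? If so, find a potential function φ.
No, ∇×F = (3*y**2 + 3*sin(y) - 5*cos(z) + 4, 0, 5*y) ≠ 0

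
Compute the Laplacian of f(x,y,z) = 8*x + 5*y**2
10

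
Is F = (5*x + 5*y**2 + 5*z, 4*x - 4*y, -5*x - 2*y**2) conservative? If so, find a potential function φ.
No, ∇×F = (-4*y, 10, 4 - 10*y) ≠ 0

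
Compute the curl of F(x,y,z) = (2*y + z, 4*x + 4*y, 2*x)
(0, -1, 2)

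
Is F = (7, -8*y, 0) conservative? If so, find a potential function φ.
Yes, F is conservative. φ = 7*x - 4*y**2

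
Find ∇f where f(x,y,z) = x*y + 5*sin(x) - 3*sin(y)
(y + 5*cos(x), x - 3*cos(y), 0)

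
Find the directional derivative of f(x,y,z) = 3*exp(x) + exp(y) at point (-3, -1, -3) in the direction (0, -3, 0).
-exp(-1)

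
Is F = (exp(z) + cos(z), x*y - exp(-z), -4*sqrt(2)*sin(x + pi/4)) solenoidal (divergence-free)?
No, ∇·F = x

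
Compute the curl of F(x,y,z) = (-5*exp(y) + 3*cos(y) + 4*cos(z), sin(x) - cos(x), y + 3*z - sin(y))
(1 - cos(y), -4*sin(z), 5*exp(y) + 3*sin(y) + sqrt(2)*sin(x + pi/4))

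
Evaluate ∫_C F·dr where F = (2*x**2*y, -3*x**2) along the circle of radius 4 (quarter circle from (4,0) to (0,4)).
-128 - 32*pi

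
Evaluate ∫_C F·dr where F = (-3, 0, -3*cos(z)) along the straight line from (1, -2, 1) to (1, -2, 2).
-3*sin(2) + 3*sin(1)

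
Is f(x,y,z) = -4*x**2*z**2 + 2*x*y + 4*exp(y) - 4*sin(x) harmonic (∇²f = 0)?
No, ∇²f = -8*x**2 - 8*z**2 + 4*exp(y) + 4*sin(x)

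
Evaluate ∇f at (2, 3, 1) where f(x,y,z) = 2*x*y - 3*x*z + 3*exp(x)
(3 + 3*exp(2), 4, -6)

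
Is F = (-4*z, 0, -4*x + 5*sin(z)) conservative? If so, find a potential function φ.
Yes, F is conservative. φ = -4*x*z - 5*cos(z)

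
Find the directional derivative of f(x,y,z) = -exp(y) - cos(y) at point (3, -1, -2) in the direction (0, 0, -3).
0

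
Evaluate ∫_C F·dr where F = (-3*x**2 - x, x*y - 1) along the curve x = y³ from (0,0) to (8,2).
-2698/5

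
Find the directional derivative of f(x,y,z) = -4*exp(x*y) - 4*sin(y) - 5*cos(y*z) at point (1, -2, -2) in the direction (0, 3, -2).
-2*sqrt(13)*(5*exp(2)*sin(4) + 6*exp(2)*cos(2) + 6)*exp(-2)/13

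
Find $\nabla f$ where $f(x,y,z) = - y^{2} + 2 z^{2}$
(0, -2*y, 4*z)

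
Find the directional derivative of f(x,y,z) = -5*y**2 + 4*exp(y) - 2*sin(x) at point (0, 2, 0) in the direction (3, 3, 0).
sqrt(2)*(-11 + 2*exp(2))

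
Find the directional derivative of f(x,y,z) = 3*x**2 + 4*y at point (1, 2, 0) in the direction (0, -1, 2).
-4*sqrt(5)/5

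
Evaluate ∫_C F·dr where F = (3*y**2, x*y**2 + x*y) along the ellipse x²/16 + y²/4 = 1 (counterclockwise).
8*pi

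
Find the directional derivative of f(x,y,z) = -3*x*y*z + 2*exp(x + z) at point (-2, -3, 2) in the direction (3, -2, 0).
36*sqrt(13)/13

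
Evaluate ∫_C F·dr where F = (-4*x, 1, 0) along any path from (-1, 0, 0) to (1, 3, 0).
3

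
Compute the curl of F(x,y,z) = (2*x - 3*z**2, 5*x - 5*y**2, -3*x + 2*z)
(0, 3 - 6*z, 5)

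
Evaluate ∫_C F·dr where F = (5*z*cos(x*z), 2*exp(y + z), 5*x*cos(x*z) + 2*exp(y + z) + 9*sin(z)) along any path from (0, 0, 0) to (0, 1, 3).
7 - 9*cos(3) + 2*exp(4)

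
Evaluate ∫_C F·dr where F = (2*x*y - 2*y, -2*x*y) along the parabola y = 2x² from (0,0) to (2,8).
-1456/15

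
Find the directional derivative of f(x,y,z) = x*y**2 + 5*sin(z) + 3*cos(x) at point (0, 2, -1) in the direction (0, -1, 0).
0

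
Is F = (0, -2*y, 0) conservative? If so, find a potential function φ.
Yes, F is conservative. φ = -y**2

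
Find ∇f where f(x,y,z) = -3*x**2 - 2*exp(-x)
(-6*x + 2*exp(-x), 0, 0)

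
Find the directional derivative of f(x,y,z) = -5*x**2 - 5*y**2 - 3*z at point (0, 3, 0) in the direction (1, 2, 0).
-12*sqrt(5)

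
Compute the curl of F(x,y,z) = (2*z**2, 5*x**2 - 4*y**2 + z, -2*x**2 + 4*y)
(3, 4*x + 4*z, 10*x)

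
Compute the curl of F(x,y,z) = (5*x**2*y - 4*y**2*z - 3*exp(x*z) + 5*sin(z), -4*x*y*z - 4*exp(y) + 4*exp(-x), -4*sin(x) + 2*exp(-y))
(4*x*y - 2*exp(-y), -3*x*exp(x*z) - 4*y**2 + 4*cos(x) + 5*cos(z), -5*x**2 + 4*y*z - 4*exp(-x))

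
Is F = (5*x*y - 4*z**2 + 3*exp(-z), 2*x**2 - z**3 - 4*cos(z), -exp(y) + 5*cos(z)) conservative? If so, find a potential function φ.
No, ∇×F = (3*z**2 - exp(y) - 4*sin(z), -8*z - 3*exp(-z), -x) ≠ 0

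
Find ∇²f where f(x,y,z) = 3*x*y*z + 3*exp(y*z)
3*(y**2 + z**2)*exp(y*z)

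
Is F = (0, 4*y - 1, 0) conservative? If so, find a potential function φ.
Yes, F is conservative. φ = y*(2*y - 1)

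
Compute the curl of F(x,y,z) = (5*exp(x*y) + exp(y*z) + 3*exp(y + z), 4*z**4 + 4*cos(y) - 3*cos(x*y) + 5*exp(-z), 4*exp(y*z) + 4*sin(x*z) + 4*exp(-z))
(-16*z**3 + 4*z*exp(y*z) + 5*exp(-z), y*exp(y*z) - 4*z*cos(x*z) + 3*exp(y + z), -5*x*exp(x*y) + 3*y*sin(x*y) - z*exp(y*z) - 3*exp(y + z))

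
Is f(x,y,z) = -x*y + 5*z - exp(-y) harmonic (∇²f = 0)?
No, ∇²f = -exp(-y)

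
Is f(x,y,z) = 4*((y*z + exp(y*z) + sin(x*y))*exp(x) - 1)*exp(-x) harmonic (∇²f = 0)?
No, ∇²f = -4*x**2*sin(x*y) + 4*y**2*exp(y*z) - 4*y**2*sin(x*y) + 4*z**2*exp(y*z) - 4*exp(-x)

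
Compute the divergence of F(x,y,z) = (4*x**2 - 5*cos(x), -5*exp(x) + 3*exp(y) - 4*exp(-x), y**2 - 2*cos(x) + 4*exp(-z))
8*x + 3*exp(y) + 5*sin(x) - 4*exp(-z)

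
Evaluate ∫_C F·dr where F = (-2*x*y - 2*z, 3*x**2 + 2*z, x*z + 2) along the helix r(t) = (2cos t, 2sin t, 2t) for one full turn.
-8*pi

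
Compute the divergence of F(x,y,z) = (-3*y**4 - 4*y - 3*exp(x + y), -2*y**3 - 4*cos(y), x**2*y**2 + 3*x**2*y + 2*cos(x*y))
-6*y**2 - 3*exp(x + y) + 4*sin(y)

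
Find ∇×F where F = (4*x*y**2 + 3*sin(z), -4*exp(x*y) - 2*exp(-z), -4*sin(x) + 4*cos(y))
(-4*sin(y) - 2*exp(-z), 4*cos(x) + 3*cos(z), 4*y*(-2*x - exp(x*y)))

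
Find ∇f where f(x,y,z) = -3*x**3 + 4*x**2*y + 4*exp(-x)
(-9*x**2 + 8*x*y - 4*exp(-x), 4*x**2, 0)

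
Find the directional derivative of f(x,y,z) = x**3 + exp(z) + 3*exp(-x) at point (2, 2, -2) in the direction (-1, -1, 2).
sqrt(6)*(5 - 12*exp(2))*exp(-2)/6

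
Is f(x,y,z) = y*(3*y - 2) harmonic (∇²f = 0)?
No, ∇²f = 6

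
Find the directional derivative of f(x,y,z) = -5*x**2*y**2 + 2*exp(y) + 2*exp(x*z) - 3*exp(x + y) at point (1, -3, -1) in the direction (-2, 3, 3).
sqrt(22)*(-3*E + 6 + 10*exp(2) + 270*exp(3))*exp(-3)/22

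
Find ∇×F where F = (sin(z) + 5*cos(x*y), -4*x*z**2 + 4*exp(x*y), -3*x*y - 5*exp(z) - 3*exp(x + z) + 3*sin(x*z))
(x*(8*z - 3), 3*y - 3*z*cos(x*z) + 3*exp(x + z) + cos(z), 5*x*sin(x*y) + 4*y*exp(x*y) - 4*z**2)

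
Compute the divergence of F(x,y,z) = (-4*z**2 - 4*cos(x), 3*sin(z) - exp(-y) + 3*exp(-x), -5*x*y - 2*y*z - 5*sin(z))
-2*y + 4*sin(x) - 5*cos(z) + exp(-y)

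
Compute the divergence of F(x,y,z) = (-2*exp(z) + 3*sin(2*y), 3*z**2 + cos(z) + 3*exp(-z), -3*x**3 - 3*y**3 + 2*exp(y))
0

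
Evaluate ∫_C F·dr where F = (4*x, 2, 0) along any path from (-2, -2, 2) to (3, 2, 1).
18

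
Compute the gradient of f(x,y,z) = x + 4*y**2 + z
(1, 8*y, 1)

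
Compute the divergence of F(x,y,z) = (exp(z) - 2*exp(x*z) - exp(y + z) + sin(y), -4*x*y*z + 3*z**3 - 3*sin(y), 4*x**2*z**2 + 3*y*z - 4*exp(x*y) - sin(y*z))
8*x**2*z - 4*x*z - y*cos(y*z) + 3*y - 2*z*exp(x*z) - 3*cos(y)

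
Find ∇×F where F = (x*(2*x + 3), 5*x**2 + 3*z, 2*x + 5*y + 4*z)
(2, -2, 10*x)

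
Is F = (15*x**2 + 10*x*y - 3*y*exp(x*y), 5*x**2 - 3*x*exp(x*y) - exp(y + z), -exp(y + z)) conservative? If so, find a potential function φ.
Yes, F is conservative. φ = 5*x**3 + 5*x**2*y - 3*exp(x*y) - exp(y + z)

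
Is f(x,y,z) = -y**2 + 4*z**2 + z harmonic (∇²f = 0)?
No, ∇²f = 6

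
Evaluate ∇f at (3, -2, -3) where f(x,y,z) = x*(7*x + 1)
(43, 0, 0)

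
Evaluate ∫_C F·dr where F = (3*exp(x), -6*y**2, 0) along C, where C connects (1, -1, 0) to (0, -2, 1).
17 - 3*E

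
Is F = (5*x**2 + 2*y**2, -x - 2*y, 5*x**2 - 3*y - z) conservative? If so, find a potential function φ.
No, ∇×F = (-3, -10*x, -4*y - 1) ≠ 0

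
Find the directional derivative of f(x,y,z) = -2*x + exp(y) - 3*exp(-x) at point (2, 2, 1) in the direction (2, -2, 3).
2*sqrt(17)*(-exp(4) - 2*exp(2) + 3)*exp(-2)/17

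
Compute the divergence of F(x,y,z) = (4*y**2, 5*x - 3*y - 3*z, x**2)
-3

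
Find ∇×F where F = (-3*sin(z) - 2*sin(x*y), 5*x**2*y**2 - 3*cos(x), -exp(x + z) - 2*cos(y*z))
(2*z*sin(y*z), exp(x + z) - 3*cos(z), 10*x*y**2 + 2*x*cos(x*y) + 3*sin(x))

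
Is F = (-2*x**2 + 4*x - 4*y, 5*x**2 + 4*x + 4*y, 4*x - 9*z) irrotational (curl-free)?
No, ∇×F = (0, -4, 10*x + 8)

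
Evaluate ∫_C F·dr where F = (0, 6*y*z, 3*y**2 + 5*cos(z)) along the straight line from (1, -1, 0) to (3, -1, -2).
-6 - 5*sin(2)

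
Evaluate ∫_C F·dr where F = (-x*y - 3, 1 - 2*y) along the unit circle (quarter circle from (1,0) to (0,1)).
10/3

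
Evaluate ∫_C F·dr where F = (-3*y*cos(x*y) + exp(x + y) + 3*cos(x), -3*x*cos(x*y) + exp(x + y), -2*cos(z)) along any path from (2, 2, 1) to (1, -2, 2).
-exp(4) + 3*sin(4) - 2*sin(2) + exp(-1) + 5*sin(1)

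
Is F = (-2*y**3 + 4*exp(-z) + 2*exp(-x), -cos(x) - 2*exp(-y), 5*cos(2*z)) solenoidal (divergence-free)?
No, ∇·F = -10*sin(2*z) + 2*exp(-y) - 2*exp(-x)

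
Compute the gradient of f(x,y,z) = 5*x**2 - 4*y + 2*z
(10*x, -4, 2)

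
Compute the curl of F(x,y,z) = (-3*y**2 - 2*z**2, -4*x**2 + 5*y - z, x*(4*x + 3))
(1, -8*x - 4*z - 3, -8*x + 6*y)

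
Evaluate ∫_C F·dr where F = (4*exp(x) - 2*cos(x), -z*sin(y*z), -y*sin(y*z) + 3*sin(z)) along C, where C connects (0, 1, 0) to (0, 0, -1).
3 - 3*cos(1)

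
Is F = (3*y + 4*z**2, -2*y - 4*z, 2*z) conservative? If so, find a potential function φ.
No, ∇×F = (4, 8*z, -3) ≠ 0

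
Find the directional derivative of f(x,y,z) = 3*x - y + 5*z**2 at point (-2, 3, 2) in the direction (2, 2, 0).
sqrt(2)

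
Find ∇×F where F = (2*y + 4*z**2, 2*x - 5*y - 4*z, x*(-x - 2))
(4, 2*x + 8*z + 2, 0)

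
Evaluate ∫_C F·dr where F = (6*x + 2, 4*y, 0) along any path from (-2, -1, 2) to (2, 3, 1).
24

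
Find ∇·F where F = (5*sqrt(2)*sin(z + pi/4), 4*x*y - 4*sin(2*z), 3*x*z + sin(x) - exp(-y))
7*x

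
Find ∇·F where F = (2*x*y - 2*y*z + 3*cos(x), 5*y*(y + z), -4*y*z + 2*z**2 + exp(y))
8*y + 9*z - 3*sin(x)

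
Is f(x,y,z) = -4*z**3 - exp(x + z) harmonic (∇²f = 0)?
No, ∇²f = -24*z - 2*exp(x + z)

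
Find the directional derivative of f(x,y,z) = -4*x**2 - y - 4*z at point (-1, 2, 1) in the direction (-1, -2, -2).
2/3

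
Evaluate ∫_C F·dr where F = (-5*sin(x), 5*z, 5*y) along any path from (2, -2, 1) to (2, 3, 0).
10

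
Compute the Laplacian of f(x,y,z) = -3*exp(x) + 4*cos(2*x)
-3*exp(x) - 16*cos(2*x)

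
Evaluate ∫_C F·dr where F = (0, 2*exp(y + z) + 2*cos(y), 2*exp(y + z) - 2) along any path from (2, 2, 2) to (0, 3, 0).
-2*exp(4) - 2*sin(2) + 2*sin(3) + 4 + 2*exp(3)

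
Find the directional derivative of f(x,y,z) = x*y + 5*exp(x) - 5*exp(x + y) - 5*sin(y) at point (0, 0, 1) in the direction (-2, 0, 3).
0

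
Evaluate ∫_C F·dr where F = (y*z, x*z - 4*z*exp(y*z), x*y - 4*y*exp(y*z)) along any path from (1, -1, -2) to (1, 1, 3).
-4*exp(3) + 1 + 4*exp(2)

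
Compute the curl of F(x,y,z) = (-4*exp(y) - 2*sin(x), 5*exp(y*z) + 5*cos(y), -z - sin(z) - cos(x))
(-5*y*exp(y*z), -sin(x), 4*exp(y))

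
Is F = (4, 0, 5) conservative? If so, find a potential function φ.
Yes, F is conservative. φ = 4*x + 5*z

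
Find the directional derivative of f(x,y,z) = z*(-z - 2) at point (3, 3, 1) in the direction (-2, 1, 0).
0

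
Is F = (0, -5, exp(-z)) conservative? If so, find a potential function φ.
Yes, F is conservative. φ = -5*y - exp(-z)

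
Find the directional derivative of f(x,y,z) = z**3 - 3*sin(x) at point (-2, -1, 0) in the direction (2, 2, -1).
-2*cos(2)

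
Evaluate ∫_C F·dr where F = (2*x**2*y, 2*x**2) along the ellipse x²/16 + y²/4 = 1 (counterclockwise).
-64*pi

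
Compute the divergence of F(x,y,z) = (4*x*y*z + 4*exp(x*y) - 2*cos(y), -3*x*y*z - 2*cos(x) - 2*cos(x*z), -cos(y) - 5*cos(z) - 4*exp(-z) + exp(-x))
-3*x*z + 4*y*z + 4*y*exp(x*y) + 5*sin(z) + 4*exp(-z)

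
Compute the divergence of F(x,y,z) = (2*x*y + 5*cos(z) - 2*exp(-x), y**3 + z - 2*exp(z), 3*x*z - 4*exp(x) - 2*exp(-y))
3*x + 3*y**2 + 2*y + 2*exp(-x)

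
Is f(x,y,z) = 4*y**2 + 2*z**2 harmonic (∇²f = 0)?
No, ∇²f = 12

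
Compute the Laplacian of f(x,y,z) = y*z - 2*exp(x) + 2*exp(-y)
-2*exp(x) + 2*exp(-y)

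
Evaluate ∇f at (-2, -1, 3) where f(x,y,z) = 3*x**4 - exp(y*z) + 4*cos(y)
(-96, -3*exp(-3) + 4*sin(1), exp(-3))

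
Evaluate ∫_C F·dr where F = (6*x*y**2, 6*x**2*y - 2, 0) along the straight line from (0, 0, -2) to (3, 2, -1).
104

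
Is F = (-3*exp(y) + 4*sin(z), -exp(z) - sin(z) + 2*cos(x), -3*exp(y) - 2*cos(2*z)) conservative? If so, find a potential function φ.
No, ∇×F = (-3*exp(y) + exp(z) + cos(z), 4*cos(z), 3*exp(y) - 2*sin(x)) ≠ 0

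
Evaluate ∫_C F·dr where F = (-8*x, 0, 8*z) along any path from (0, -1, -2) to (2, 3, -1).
-28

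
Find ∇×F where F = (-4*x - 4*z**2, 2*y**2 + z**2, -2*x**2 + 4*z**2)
(-2*z, 4*x - 8*z, 0)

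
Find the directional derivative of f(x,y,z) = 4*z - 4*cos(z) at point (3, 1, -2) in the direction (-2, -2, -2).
4*sqrt(3)*(-1 + sin(2))/3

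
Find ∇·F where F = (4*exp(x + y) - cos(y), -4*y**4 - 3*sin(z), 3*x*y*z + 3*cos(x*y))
3*x*y - 16*y**3 + 4*exp(x + y)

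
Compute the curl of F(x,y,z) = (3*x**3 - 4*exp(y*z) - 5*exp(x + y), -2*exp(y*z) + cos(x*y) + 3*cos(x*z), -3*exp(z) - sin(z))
(3*x*sin(x*z) + 2*y*exp(y*z), -4*y*exp(y*z), -y*sin(x*y) + 4*z*exp(y*z) - 3*z*sin(x*z) + 5*exp(x + y))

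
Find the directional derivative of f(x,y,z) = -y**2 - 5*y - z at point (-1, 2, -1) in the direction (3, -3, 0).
9*sqrt(2)/2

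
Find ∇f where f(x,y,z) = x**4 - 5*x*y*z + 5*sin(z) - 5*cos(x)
(4*x**3 - 5*y*z + 5*sin(x), -5*x*z, -5*x*y + 5*cos(z))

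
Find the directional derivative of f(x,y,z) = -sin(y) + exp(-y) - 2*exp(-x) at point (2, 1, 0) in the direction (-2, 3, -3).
-sqrt(22)*(4 + 3*E + 3*exp(2)*cos(1))*exp(-2)/22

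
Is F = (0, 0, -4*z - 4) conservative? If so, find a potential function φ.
Yes, F is conservative. φ = 2*z*(-z - 2)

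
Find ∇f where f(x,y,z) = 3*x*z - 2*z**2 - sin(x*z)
(z*(3 - cos(x*z)), 0, -x*cos(x*z) + 3*x - 4*z)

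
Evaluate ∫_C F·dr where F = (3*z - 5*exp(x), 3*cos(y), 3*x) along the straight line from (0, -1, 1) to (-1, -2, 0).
-3*sin(2) - 5*exp(-1) + 3*sin(1) + 5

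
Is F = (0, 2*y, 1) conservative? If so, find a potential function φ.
Yes, F is conservative. φ = y**2 + z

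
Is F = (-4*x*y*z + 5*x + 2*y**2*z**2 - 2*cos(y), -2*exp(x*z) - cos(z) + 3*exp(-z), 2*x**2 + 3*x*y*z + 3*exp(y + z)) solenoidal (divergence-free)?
No, ∇·F = 3*x*y - 4*y*z + 3*exp(y + z) + 5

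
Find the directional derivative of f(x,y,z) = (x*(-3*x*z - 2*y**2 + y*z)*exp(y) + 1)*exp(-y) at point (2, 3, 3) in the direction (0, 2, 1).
2*sqrt(5)*(-21*exp(3) - 1)*exp(-3)/5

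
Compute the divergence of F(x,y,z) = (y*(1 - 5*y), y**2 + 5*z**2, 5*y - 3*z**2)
2*y - 6*z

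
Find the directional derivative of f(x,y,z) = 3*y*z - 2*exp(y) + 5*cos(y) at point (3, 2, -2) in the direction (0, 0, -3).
-6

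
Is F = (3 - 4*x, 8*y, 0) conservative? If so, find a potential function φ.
Yes, F is conservative. φ = -2*x**2 + 3*x + 4*y**2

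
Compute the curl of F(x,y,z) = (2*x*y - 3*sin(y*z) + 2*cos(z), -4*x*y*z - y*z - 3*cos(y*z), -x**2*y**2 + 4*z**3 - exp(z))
(y*(-2*x**2 + 4*x - 3*sin(y*z) + 1), 2*x*y**2 - 3*y*cos(y*z) - 2*sin(z), -2*x - 4*y*z + 3*z*cos(y*z))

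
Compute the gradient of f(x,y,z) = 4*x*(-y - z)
(-4*y - 4*z, -4*x, -4*x)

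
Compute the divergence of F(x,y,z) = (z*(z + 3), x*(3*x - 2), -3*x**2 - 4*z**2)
-8*z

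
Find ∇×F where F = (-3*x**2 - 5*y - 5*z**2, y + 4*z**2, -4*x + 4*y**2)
(8*y - 8*z, 4 - 10*z, 5)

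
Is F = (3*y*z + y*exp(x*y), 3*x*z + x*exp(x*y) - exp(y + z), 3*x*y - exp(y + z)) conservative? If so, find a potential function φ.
Yes, F is conservative. φ = 3*x*y*z + exp(x*y) - exp(y + z)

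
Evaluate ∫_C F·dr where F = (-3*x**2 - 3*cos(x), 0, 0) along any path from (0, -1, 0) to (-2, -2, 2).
3*sin(2) + 8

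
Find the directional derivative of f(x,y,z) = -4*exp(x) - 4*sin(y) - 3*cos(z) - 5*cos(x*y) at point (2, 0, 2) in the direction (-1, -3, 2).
sqrt(14)*(3*sin(2) + 6 + 2*exp(2))/7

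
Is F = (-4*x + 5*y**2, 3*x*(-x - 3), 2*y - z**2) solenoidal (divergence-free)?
No, ∇·F = -2*z - 4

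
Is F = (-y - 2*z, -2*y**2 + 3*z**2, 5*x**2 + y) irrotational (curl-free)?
No, ∇×F = (1 - 6*z, -10*x - 2, 1)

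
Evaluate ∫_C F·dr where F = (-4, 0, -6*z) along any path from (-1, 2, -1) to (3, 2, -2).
-25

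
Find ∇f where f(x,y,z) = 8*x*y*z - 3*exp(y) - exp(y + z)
(8*y*z, 8*x*z - 3*exp(y) - exp(y + z), 8*x*y - exp(y + z))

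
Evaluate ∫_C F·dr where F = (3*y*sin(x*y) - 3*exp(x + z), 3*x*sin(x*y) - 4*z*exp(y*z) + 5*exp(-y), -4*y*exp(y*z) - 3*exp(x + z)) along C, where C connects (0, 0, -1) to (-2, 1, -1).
-6*exp(-1) - 3*exp(-3) - 3*cos(2) + 12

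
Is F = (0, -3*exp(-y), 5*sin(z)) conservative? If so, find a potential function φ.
Yes, F is conservative. φ = -5*cos(z) + 3*exp(-y)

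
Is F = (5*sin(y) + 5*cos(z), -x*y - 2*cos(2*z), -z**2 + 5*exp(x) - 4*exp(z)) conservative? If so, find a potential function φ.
No, ∇×F = (-4*sin(2*z), -5*exp(x) - 5*sin(z), -y - 5*cos(y)) ≠ 0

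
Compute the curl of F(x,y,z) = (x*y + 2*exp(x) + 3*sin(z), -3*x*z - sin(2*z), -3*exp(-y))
(3*x + 2*cos(2*z) + 3*exp(-y), 3*cos(z), -x - 3*z)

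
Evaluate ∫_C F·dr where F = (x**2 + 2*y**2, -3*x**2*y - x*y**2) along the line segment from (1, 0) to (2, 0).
7/3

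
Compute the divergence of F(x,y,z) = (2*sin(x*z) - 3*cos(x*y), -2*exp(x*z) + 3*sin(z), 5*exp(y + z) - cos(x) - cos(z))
3*y*sin(x*y) + 2*z*cos(x*z) + 5*exp(y + z) + sin(z)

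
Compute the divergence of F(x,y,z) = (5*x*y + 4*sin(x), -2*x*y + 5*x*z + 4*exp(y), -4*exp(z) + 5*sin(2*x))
-2*x + 5*y + 4*exp(y) - 4*exp(z) + 4*cos(x)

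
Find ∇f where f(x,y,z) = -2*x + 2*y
(-2, 2, 0)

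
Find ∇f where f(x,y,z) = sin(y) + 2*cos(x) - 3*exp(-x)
(-2*sin(x) + 3*exp(-x), cos(y), 0)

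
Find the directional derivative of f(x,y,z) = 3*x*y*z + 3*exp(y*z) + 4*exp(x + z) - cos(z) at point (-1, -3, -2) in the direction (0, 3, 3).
sqrt(2)*(-15*exp(9) - exp(3)*sin(2) + 4 + 15*exp(3))*exp(-3)/2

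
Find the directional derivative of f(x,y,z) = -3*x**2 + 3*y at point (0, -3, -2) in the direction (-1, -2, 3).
-3*sqrt(14)/7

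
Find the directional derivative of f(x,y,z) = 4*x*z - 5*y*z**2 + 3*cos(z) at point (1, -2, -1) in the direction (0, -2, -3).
sqrt(13)*(58 - 9*sin(1))/13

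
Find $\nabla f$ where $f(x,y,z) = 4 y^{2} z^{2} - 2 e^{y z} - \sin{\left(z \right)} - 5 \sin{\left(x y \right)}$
(-5*y*cos(x*y), -5*x*cos(x*y) + 8*y*z**2 - 2*z*exp(y*z), 8*y**2*z - 2*y*exp(y*z) - cos(z))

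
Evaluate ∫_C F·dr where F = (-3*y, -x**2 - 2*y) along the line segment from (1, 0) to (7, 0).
0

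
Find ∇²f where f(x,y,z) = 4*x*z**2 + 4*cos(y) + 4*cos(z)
8*x - 4*cos(y) - 4*cos(z)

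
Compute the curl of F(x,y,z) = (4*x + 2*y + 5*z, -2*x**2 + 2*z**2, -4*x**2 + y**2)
(2*y - 4*z, 8*x + 5, -4*x - 2)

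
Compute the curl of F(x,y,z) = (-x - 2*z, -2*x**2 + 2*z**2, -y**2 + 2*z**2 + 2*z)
(-2*y - 4*z, -2, -4*x)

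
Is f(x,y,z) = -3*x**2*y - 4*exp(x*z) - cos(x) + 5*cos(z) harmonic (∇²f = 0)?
No, ∇²f = -4*x**2*exp(x*z) - 6*y - 4*z**2*exp(x*z) + cos(x) - 5*cos(z)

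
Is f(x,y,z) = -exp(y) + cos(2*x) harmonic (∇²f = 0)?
No, ∇²f = -exp(y) - 4*cos(2*x)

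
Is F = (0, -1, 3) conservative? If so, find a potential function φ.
Yes, F is conservative. φ = -y + 3*z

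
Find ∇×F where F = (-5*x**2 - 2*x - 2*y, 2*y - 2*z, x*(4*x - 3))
(2, 3 - 8*x, 2)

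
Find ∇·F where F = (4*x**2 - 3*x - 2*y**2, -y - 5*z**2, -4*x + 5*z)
8*x + 1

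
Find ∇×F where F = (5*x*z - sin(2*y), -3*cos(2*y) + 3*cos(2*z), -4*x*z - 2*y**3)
(-6*y**2 + 6*sin(2*z), 5*x + 4*z, 2*cos(2*y))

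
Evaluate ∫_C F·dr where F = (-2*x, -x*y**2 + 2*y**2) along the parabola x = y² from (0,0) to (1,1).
-8/15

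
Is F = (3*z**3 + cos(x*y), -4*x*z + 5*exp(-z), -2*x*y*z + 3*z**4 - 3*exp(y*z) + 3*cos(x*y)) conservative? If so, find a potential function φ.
No, ∇×F = (-2*x*z - 3*x*sin(x*y) + 4*x - 3*z*exp(y*z) + 5*exp(-z), 2*y*z + 3*y*sin(x*y) + 9*z**2, x*sin(x*y) - 4*z) ≠ 0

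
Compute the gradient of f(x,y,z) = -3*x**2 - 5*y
(-6*x, -5, 0)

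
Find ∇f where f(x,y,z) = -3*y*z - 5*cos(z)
(0, -3*z, -3*y + 5*sin(z))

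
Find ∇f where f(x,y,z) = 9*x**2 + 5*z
(18*x, 0, 5)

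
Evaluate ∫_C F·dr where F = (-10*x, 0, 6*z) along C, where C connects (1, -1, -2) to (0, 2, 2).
5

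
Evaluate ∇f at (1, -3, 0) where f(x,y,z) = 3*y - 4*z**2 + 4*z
(0, 3, 4)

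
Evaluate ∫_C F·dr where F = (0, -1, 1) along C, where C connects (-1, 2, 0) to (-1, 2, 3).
3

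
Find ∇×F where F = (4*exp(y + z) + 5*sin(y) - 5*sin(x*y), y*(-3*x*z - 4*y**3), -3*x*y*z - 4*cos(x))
(3*x*(y - z), 3*y*z + 4*exp(y + z) - 4*sin(x), 5*x*cos(x*y) - 3*y*z - 4*exp(y + z) - 5*cos(y))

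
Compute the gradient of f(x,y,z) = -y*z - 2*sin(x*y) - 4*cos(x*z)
(-2*y*cos(x*y) + 4*z*sin(x*z), -2*x*cos(x*y) - z, 4*x*sin(x*z) - y)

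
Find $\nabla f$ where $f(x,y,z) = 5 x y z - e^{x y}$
(y*(5*z - exp(x*y)), x*(5*z - exp(x*y)), 5*x*y)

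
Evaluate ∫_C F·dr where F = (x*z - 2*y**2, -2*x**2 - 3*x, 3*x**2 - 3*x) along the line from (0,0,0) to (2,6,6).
-68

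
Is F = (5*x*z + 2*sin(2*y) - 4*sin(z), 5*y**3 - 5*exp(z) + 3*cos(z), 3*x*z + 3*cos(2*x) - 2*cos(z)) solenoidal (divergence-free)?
No, ∇·F = 3*x + 15*y**2 + 5*z + 2*sin(z)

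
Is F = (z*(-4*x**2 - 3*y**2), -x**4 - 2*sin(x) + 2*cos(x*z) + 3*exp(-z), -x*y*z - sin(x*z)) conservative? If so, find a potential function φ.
No, ∇×F = (-x*z + 2*x*sin(x*z) + 3*exp(-z), -4*x**2 - 3*y**2 + y*z + z*cos(x*z), -4*x**3 + 6*y*z - 2*z*sin(x*z) - 2*cos(x)) ≠ 0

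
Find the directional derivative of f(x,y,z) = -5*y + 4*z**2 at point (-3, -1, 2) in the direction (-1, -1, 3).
53*sqrt(11)/11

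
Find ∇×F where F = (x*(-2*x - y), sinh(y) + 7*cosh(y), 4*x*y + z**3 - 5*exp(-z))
(4*x, -4*y, x)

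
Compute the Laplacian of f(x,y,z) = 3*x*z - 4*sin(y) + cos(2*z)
4*sin(y) - 4*cos(2*z)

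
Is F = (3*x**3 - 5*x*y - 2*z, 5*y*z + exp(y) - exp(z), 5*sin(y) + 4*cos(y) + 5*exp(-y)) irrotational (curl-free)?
No, ∇×F = (-5*y + exp(z) - 4*sin(y) + 5*cos(y) - 5*exp(-y), -2, 5*x)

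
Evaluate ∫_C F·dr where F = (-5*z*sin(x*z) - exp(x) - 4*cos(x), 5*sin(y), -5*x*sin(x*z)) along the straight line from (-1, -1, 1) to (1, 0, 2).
-8*sin(1) - 5 - E + 5*cos(2) + exp(-1)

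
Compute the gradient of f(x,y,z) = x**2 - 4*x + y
(2*x - 4, 1, 0)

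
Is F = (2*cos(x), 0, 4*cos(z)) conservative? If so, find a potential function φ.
Yes, F is conservative. φ = 2*sin(x) + 4*sin(z)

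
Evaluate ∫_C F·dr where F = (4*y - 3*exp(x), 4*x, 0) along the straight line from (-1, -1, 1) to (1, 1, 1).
-6*sinh(1)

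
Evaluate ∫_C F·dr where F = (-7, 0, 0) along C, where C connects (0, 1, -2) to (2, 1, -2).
-14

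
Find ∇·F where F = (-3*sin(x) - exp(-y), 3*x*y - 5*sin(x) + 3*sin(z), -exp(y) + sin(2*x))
3*x - 3*cos(x)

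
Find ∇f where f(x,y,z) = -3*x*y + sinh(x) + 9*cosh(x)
(-3*y + 9*sinh(x) + cosh(x), -3*x, 0)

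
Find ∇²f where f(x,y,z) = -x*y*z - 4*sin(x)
4*sin(x)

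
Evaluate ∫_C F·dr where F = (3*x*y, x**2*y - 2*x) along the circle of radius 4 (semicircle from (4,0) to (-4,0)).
-16*pi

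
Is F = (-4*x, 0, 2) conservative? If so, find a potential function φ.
Yes, F is conservative. φ = -2*x**2 + 2*z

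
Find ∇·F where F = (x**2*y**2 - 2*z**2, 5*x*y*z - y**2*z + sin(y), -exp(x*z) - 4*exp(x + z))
2*x*y**2 + 5*x*z - x*exp(x*z) - 2*y*z - 4*exp(x + z) + cos(y)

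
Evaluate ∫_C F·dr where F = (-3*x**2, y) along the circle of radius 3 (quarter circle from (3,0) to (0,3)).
63/2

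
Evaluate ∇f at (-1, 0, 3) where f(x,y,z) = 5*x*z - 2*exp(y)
(15, -2, -5)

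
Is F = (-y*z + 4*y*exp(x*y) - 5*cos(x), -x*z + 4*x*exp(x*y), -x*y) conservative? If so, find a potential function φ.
Yes, F is conservative. φ = -x*y*z + 4*exp(x*y) - 5*sin(x)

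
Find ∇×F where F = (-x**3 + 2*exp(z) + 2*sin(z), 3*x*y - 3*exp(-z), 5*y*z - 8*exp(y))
(5*z - 8*exp(y) - 3*exp(-z), 2*exp(z) + 2*cos(z), 3*y)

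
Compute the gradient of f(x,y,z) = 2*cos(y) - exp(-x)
(exp(-x), -2*sin(y), 0)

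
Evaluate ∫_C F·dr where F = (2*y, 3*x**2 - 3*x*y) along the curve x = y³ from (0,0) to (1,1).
93/70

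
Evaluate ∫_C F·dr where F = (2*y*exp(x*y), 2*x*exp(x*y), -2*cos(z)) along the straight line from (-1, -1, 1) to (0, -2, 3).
-2*E - 2*sin(3) + 2*sin(1) + 2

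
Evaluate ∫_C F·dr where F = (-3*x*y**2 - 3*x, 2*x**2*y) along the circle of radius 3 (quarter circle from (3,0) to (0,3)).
459/4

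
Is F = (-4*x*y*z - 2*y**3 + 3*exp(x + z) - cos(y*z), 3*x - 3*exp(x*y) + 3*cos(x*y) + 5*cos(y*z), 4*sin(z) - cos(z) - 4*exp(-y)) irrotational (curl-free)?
No, ∇×F = (5*y*sin(y*z) + 4*exp(-y), -4*x*y + y*sin(y*z) + 3*exp(x + z), 4*x*z + 6*y**2 - 3*y*exp(x*y) - 3*y*sin(x*y) - z*sin(y*z) + 3)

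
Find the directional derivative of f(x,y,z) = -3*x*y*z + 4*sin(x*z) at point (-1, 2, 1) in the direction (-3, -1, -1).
sqrt(11)*(9 - 8*cos(1))/11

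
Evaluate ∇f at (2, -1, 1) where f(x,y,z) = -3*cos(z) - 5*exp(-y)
(0, 5*E, 3*sin(1))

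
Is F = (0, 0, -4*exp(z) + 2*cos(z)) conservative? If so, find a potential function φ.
Yes, F is conservative. φ = -4*exp(z) + 2*sin(z)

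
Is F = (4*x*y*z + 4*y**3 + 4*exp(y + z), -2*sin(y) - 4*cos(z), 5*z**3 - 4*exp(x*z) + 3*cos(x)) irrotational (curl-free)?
No, ∇×F = (-4*sin(z), 4*x*y + 4*z*exp(x*z) + 4*exp(y + z) + 3*sin(x), -4*x*z - 12*y**2 - 4*exp(y + z))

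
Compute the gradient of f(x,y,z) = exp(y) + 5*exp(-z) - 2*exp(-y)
(0, exp(y) + 2*exp(-y), -5*exp(-z))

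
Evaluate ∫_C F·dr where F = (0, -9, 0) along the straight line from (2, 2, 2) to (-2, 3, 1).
-9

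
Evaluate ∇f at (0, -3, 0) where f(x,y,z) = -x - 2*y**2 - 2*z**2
(-1, 12, 0)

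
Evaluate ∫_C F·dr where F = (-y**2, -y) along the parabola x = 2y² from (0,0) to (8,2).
-18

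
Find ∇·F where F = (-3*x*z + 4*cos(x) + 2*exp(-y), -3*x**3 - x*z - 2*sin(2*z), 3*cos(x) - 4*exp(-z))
-3*z - 4*sin(x) + 4*exp(-z)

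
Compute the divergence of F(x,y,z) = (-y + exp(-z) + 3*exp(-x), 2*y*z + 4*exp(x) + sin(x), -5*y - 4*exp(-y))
2*z - 3*exp(-x)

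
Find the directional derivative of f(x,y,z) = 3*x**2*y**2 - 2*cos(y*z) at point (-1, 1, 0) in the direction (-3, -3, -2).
0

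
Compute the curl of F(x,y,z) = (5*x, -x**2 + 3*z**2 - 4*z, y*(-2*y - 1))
(-4*y - 6*z + 3, 0, -2*x)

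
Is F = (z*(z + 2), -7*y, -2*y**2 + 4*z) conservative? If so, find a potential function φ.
No, ∇×F = (-4*y, 2*z + 2, 0) ≠ 0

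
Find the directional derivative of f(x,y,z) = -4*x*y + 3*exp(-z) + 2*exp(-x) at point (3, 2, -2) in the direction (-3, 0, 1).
3*sqrt(10)*(-exp(5) + 2 + 8*exp(3))*exp(-3)/10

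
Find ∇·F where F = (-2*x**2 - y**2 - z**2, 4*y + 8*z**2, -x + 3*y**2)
4 - 4*x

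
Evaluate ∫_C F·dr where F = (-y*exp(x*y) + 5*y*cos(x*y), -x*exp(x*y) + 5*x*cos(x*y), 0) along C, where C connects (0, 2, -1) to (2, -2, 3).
-exp(-4) + 1 - 5*sin(4)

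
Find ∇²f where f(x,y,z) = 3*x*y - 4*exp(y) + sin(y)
-4*exp(y) - sin(y)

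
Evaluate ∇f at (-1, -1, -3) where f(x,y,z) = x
(1, 0, 0)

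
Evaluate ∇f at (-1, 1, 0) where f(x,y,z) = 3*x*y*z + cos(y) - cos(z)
(0, -sin(1), -3)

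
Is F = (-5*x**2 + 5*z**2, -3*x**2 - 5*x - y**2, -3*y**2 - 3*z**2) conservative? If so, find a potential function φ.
No, ∇×F = (-6*y, 10*z, -6*x - 5) ≠ 0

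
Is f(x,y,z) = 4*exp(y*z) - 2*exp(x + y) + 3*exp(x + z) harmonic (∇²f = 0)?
No, ∇²f = 4*y**2*exp(y*z) + 4*z**2*exp(y*z) - 4*exp(x + y) + 6*exp(x + z)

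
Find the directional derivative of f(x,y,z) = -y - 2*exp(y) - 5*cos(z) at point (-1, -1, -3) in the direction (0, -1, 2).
sqrt(5)*(-10*E*sin(3) + 2 + E)*exp(-1)/5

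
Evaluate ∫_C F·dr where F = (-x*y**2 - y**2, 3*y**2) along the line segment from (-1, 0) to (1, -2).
-12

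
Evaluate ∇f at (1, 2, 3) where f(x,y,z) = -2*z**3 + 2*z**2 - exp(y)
(0, -exp(2), -42)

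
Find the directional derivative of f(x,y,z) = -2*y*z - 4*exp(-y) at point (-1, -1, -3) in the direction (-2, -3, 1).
2*sqrt(14)*(-3*E - 4)/7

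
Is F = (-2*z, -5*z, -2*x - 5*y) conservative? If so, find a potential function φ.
Yes, F is conservative. φ = z*(-2*x - 5*y)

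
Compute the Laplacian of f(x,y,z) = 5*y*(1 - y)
-10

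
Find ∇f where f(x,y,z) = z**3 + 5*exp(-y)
(0, -5*exp(-y), 3*z**2)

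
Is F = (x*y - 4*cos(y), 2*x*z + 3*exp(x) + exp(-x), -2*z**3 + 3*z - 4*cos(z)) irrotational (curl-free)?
No, ∇×F = (-2*x, 0, -x + 2*z + 3*exp(x) - 4*sin(y) - exp(-x))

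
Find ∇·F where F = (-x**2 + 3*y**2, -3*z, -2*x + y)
-2*x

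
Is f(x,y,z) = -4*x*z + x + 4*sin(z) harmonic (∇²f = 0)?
No, ∇²f = -4*sin(z)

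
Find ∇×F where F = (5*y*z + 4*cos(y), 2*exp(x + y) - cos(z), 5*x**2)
(-sin(z), -10*x + 5*y, -5*z + 2*exp(x + y) + 4*sin(y))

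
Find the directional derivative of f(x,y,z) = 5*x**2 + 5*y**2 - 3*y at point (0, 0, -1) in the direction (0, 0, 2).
0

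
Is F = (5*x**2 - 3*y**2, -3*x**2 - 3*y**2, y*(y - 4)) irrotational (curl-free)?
No, ∇×F = (2*y - 4, 0, -6*x + 6*y)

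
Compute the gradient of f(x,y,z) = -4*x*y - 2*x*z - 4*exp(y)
(-4*y - 2*z, -4*x - 4*exp(y), -2*x)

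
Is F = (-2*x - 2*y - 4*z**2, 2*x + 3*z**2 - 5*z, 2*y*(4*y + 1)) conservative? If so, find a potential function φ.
No, ∇×F = (16*y - 6*z + 7, -8*z, 4) ≠ 0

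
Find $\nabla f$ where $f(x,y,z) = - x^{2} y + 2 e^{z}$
(-2*x*y, -x**2, 2*exp(z))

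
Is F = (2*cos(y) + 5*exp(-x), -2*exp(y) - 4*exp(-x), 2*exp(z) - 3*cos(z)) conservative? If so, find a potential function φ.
No, ∇×F = (0, 0, 2*sin(y) + 4*exp(-x)) ≠ 0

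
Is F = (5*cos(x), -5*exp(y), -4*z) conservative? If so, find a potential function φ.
Yes, F is conservative. φ = -2*z**2 - 5*exp(y) + 5*sin(x)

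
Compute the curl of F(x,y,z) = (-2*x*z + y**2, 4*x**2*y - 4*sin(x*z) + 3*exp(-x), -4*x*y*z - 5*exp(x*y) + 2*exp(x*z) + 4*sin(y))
(-4*x*z - 5*x*exp(x*y) + 4*x*cos(x*z) + 4*cos(y), -2*x + 4*y*z + 5*y*exp(x*y) - 2*z*exp(x*z), 8*x*y - 2*y - 4*z*cos(x*z) - 3*exp(-x))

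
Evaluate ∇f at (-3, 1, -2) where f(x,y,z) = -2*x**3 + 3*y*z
(-54, -6, 3)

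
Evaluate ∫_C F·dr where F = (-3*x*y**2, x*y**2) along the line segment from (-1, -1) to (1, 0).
5/6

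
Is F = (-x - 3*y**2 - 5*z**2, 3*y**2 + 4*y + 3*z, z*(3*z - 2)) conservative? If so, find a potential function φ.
No, ∇×F = (-3, -10*z, 6*y) ≠ 0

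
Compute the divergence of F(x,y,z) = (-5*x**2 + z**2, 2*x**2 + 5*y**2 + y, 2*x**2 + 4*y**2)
-10*x + 10*y + 1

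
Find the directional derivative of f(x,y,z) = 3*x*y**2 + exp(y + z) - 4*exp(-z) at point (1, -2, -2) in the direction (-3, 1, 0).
sqrt(10)*(1 - 48*exp(4))*exp(-4)/10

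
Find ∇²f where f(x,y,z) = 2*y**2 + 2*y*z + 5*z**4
60*z**2 + 4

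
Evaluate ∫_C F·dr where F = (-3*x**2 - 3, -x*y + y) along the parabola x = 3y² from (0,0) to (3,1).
-145/4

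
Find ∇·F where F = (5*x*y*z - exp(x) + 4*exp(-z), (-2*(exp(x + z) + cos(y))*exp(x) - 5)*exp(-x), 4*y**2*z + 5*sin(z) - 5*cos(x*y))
4*y**2 + 5*y*z - exp(x) + 2*sin(y) + 5*cos(z)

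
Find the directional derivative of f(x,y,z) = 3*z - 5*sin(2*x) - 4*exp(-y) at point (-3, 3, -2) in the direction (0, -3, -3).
sqrt(2)*(-3*exp(3) - 4)*exp(-3)/2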